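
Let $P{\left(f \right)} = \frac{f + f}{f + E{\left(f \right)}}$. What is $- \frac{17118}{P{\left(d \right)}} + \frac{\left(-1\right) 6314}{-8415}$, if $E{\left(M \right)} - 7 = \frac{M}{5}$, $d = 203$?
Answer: $- \frac{234388687}{22185} \approx -10565.0$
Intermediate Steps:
$E{\left(M \right)} = 7 + \frac{M}{5}$
$P{\left(f \right)} = \frac{2 f}{7 + \frac{6 f}{5}}$ ($P{\left(f \right)} = \frac{f + f}{f + \left(7 + \frac{f}{5}\right)} = \frac{2 f}{7 + \frac{6 f}{5}}$)
$- \frac{17118}{P{\left(d \right)}} + \frac{\left(-1\right) 6314}{-8415} = - \frac{17118}{10 \cdot 203 \frac{1}{35 + 6 \cdot 203}} + \frac{\left(-1\right) 6314}{-8415} = - \frac{17118}{10 \cdot 203 \frac{1}{35 + 1218}} - - \frac{574}{765} = - \frac{17118}{10 \cdot 203 \cdot \frac{1}{1253}} + \frac{574}{765} = - \frac{17118}{\frac{290}{179}} + \frac{574}{765} = \left(-17118\right) \frac{179}{290} + \frac{574}{765} = - \frac{1532061}{145} + \frac{574}{765} = - \frac{234388687}{22185}$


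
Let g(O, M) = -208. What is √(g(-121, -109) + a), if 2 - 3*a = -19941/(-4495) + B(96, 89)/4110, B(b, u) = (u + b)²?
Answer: 11*I*√23873074716710/3694890 ≈ 14.546*I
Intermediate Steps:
B(b, u) = (b + u)²
a = -39769997/11084670 (a = ⅔ - (-19941/(-4495) + (96 + 89)²/4110)/3 = ⅔ - (-19941*(-1/4495) + 185²*(1/4110))/3 = ⅔ - (19941/4495 + 34225*(1/4110))/3 = ⅔ - (19941/4495 + 6845/822)/3 = ⅔ - ⅓*47159777/3694890 = ⅔ - 47159777/11084670 = -39769997/11084670 ≈ -3.5878)
√(g(-121, -109) + a) = √(-208 - 39769997/11084670) = √(-2345381357/11084670) = 11*I*√23873074716710/3694890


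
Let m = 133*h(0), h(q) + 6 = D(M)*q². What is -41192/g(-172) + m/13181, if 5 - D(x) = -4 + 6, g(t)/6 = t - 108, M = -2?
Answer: 1381661/56490 ≈ 24.458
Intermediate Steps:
g(t) = -648 + 6*t (g(t) = 6*(t - 108) = 6*(-108 + t) = -648 + 6*t)
D(x) = 3 (D(x) = 5 - (-4 + 6) = 5 - 1*2 = 5 - 2 = 3)
h(q) = -6 + 3*q²
m = -798 (m = 133*(-6 + 3*0²) = 133*(-6 + 3*0) = 133*(-6 + 0) = 133*(-6) = -798)
-41192/g(-172) + m/13181 = -41192/(-648 + 6*(-172)) - 798/13181 = -41192/(-648 - 1032) - 798*1/13181 = -41192/(-1680) - 114/1883 = -41192*(-1/1680) - 114/1883 = 5149/210 - 114/1883 = 1381661/56490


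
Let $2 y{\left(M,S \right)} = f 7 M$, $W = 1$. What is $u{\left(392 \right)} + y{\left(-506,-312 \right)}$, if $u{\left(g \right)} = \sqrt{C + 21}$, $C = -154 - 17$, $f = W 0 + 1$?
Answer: $-1771 + 5 i \sqrt{6} \approx -1771.0 + 12.247 i$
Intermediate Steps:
$f = 1$ ($f = 1 \cdot 0 + 1 = 0 + 1 = 1$)
$y{\left(M,S \right)} = \frac{7 M}{2}$ ($y{\left(M,S \right)} = \frac{1 \cdot 7 M}{2} = \frac{7 M}{2}$)
$C = -171$
$u{\left(g \right)} = 5 i \sqrt{6}$ ($u{\left(g \right)} = \sqrt{-171 + 21} = \sqrt{-150} = 5 i \sqrt{6}$)
$u{\left(392 \right)} + y{\left(-506,-312 \right)} = 5 i \sqrt{6} + \frac{7}{2} \left(-506\right) = 5 i \sqrt{6} - 1771 = -1771 + 5 i \sqrt{6}$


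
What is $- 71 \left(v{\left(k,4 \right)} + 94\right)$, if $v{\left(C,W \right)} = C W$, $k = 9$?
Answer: $-9230$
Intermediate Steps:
$- 71 \left(v{\left(k,4 \right)} + 94\right) = - 71 \left(9 \cdot 4 + 94\right) = - 71 \left(36 + 94\right) = \left(-71\right) 130 = -9230$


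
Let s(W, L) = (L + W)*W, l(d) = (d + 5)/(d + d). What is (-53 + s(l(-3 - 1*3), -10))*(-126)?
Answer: 54257/8 ≈ 6782.1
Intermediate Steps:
l(d) = (5 + d)/(2*d) (l(d) = (5 + d)/((2*d)) = (5 + d)*(1/(2*d)) = (5 + d)/(2*d))
s(W, L) = W*(L + W)
(-53 + s(l(-3 - 1*3), -10))*(-126) = (-53 + ((5 + (-3 - 1*3))/(2*(-3 - 1*3)))*(-10 + (5 + (-3 - 1*3))/(2*(-3 - 1*3))))*(-126) = (-53 + ((5 + (-3 - 3))/(2*(-3 - 3)))*(-10 + (5 + (-3 - 3))/(2*(-3 - 3))))*(-126) = (-53 + ((½)*(5 - 6)/(-6))*(-10 + (½)*(5 - 6)/(-6)))*(-126) = (-53 + ((½)*(-⅙)*(-1))*(-10 + (½)*(-⅙)*(-1)))*(-126) = (-53 + (-10 + 1/12)/12)*(-126) = (-53 + (1/12)*(-119/12))*(-126) = (-53 - 119/144)*(-126) = -7751/144*(-126) = 54257/8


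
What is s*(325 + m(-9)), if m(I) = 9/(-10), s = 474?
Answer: 768117/5 ≈ 1.5362e+5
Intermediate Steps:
m(I) = -9/10 (m(I) = 9*(-⅒) = -9/10)
s*(325 + m(-9)) = 474*(325 - 9/10) = 474*(3241/10) = 768117/5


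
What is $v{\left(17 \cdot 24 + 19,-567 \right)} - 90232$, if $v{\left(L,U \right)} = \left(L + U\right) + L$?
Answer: $-89945$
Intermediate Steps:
$v{\left(L,U \right)} = U + 2 L$
$v{\left(17 \cdot 24 + 19,-567 \right)} - 90232 = \left(-567 + 2 \left(17 \cdot 24 + 19\right)\right) - 90232 = \left(-567 + 2 \left(408 + 19\right)\right) - 90232 = \left(-567 + 2 \cdot 427\right) - 90232 = \left(-567 + 854\right) - 90232 = 287 - 90232 = -89945$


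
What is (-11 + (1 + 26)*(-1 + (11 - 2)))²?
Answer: 42025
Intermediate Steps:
(-11 + (1 + 26)*(-1 + (11 - 2)))² = (-11 + 27*(-1 + 9))² = (-11 + 27*8)² = (-11 + 216)² = 205² = 42025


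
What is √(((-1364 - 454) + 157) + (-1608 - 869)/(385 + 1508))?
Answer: 5*I*√238271910/1893 ≈ 40.771*I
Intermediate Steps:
√(((-1364 - 454) + 157) + (-1608 - 869)/(385 + 1508)) = √((-1818 + 157) - 2477/1893) = √(-1661 - 2477*1/1893) = √(-1661 - 2477/1893) = √(-3146750/1893) = 5*I*√238271910/1893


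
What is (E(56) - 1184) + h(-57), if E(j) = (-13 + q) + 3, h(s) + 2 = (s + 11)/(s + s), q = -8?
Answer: -68605/57 ≈ -1203.6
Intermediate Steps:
h(s) = -2 + (11 + s)/(2*s) (h(s) = -2 + (s + 11)/(s + s) = -2 + (11 + s)/((2*s)) = -2 + (11 + s)*(1/(2*s)) = -2 + (11 + s)/(2*s))
E(j) = -18 (E(j) = (-13 - 8) + 3 = -21 + 3 = -18)
(E(56) - 1184) + h(-57) = (-18 - 1184) + (½)*(11 - 3*(-57))/(-57) = -1202 + (½)*(-1/57)*(11 + 171) = -1202 + (½)*(-1/57)*182 = -1202 - 91/57 = -68605/57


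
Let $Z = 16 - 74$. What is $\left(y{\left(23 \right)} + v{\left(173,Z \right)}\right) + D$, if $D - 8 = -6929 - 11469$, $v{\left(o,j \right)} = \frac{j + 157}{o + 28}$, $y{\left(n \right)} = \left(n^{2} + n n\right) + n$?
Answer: $- \frac{1159670}{67} \approx -17309.0$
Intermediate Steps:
$y{\left(n \right)} = n + 2 n^{2}$ ($y{\left(n \right)} = \left(n^{2} + n^{2}\right) + n = 2 n^{2} + n = n + 2 n^{2}$)
$Z = -58$
$v{\left(o,j \right)} = \frac{157 + j}{28 + o}$
$D = -18390$ ($D = 8 - 18398 = -18390$)
$\left(y{\left(23 \right)} + v{\left(173,Z \right)}\right) + D = \left(23 \left(1 + 2 \cdot 23\right) + \frac{157 - 58}{28 + 173}\right) - 18390 = \left(23 \left(1 + 46\right) + \frac{1}{201} \cdot 99\right) - 18390 = \left(23 \cdot 47 + \frac{1}{201} \cdot 99\right) - 18390 = \left(1081 + \frac{33}{67}\right) - 18390 = \frac{72460}{67} - 18390 = - \frac{1159670}{67}$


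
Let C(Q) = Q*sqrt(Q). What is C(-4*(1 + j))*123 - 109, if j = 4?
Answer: -109 - 4920*I*sqrt(5) ≈ -109.0 - 11001.0*I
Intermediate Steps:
C(Q) = Q**(3/2)
C(-4*(1 + j))*123 - 109 = (-4*(1 + 4))**(3/2)*123 - 109 = (-4*5)**(3/2)*123 - 109 = (-20)**(3/2)*123 - 109 = -40*I*sqrt(5)*123 - 109 = -4920*I*sqrt(5) - 109 = -109 - 4920*I*sqrt(5)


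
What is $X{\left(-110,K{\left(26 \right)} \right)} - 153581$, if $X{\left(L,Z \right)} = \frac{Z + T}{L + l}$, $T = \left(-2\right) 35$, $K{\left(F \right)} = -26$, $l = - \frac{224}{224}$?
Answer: $- \frac{5682465}{37} \approx -1.5358 \cdot 10^{5}$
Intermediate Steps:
$l = -1$ ($l = \left(-224\right) \frac{1}{224} = -1$)
$T = -70$
$X{\left(L,Z \right)} = \frac{-70 + Z}{-1 + L}$ ($X{\left(L,Z \right)} = \frac{Z - 70}{L - 1} = \frac{-70 + Z}{-1 + L}$)
$X{\left(-110,K{\left(26 \right)} \right)} - 153581 = \frac{-70 - 26}{-1 - 110} - 153581 = \frac{1}{-111} \left(-96\right) - 153581 = \left(- \frac{1}{111}\right) \left(-96\right) - 153581 = \frac{32}{37} - 153581 = - \frac{5682465}{37}$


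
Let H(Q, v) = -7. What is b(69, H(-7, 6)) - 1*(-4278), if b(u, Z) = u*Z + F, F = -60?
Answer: 3735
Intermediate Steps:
b(u, Z) = -60 + Z*u (b(u, Z) = u*Z - 60 = Z*u - 60 = -60 + Z*u)
b(69, H(-7, 6)) - 1*(-4278) = (-60 - 7*69) - 1*(-4278) = (-60 - 483) + 4278 = -543 + 4278 = 3735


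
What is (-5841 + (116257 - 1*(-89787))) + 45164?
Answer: 245367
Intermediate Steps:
(-5841 + (116257 - 1*(-89787))) + 45164 = (-5841 + (116257 + 89787)) + 45164 = (-5841 + 206044) + 45164 = 200203 + 45164 = 245367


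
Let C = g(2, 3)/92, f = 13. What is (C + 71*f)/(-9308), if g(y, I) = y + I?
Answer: -84921/856336 ≈ -0.099168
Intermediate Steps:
g(y, I) = I + y
C = 5/92 (C = (3 + 2)/92 = 5*(1/92) = 5/92 ≈ 0.054348)
(C + 71*f)/(-9308) = (5/92 + 71*13)/(-9308) = (5/92 + 923)*(-1/9308) = (84921/92)*(-1/9308) = -84921/856336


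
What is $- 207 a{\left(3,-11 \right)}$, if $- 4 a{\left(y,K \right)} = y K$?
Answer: $- \frac{6831}{4} \approx -1707.8$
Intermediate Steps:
$a{\left(y,K \right)} = - \frac{K y}{4}$ ($a{\left(y,K \right)} = - \frac{y K}{4} = - \frac{K y}{4}$)
$- 207 a{\left(3,-11 \right)} = - 207 \left(\left(- \frac{1}{4}\right) \left(-11\right) 3\right) = \left(-207\right) \frac{33}{4} = - \frac{6831}{4}$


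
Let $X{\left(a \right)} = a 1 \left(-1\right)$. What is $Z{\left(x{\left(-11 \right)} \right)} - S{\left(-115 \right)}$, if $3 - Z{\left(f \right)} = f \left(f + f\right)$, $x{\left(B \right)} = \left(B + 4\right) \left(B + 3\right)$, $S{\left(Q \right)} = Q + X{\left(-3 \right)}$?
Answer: $-6157$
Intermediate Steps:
$X{\left(a \right)} = - a$ ($X{\left(a \right)} = a \left(-1\right) = - a$)
$S{\left(Q \right)} = 3 + Q$ ($S{\left(Q \right)} = Q - -3 = Q + 3 = 3 + Q$)
$x{\left(B \right)} = \left(3 + B\right) \left(4 + B\right)$ ($x{\left(B \right)} = \left(4 + B\right) \left(3 + B\right) = \left(3 + B\right) \left(4 + B\right)$)
$Z{\left(f \right)} = 3 - 2 f^{2}$ ($Z{\left(f \right)} = 3 - f \left(f + f\right) = 3 - f 2 f = 3 - 2 f^{2}$)
$Z{\left(x{\left(-11 \right)} \right)} - S{\left(-115 \right)} = \left(3 - 2 \left(12 + \left(-11\right)^{2} + 7 \left(-11\right)\right)^{2}\right) - \left(3 - 115\right) = \left(3 - 2 \left(12 + 121 - 77\right)^{2}\right) - -112 = \left(3 - 2 \cdot 56^{2}\right) + 112 = \left(3 - 6272\right) + 112 = -6269 + 112 = -6157$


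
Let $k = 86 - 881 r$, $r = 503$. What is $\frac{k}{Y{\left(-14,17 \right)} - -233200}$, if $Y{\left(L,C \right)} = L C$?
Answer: $- \frac{443057}{232962} \approx -1.9018$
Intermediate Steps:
$Y{\left(L,C \right)} = C L$
$k = -443057$ ($k = 86 - 443143 = -443057$)
$\frac{k}{Y{\left(-14,17 \right)} - -233200} = - \frac{443057}{17 \left(-14\right) - -233200} = - \frac{443057}{-238 + 233200} = - \frac{443057}{232962}$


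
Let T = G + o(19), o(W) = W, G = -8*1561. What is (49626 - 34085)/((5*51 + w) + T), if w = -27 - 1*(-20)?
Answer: -15541/12221 ≈ -1.2717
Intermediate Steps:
G = -12488
w = -7 (w = -27 + 20 = -7)
T = -12469 (T = -12488 + 19 = -12469)
(49626 - 34085)/((5*51 + w) + T) = (49626 - 34085)/((5*51 - 7) - 12469) = 15541/((255 - 7) - 12469) = 15541/(248 - 12469) = 15541/(-12221) = 15541*(-1/12221) = -15541/12221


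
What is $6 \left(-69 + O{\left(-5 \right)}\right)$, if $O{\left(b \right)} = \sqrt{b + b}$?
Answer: $-414 + 6 i \sqrt{10} \approx -414.0 + 18.974 i$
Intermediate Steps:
$O{\left(b \right)} = \sqrt{2} \sqrt{b}$ ($O{\left(b \right)} = \sqrt{2 b} = \sqrt{2} \sqrt{b}$)
$6 \left(-69 + O{\left(-5 \right)}\right) = 6 \left(-69 + \sqrt{2} \sqrt{-5}\right) = 6 \left(-69 + \sqrt{2} i \sqrt{5}\right) = 6 \left(-69 + i \sqrt{10}\right) = -414 + 6 i \sqrt{10}$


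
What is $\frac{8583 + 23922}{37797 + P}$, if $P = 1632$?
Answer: $\frac{10835}{13143} \approx 0.82439$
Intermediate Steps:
$\frac{8583 + 23922}{37797 + P} = \frac{8583 + 23922}{37797 + 1632} = \frac{32505}{39429} = 32505 \cdot \frac{1}{39429} = \frac{10835}{13143}$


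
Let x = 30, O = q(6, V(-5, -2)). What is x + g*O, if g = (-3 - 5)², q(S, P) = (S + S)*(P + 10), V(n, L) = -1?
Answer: 6942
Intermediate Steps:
q(S, P) = 2*S*(10 + P) (q(S, P) = (2*S)*(10 + P) = 2*S*(10 + P))
O = 108 (O = 2*6*(10 - 1) = 2*6*9 = 108)
g = 64 (g = (-8)² = 64)
x + g*O = 30 + 64*108 = 30 + 6912 = 6942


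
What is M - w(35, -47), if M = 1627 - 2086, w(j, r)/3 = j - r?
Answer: -705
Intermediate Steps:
w(j, r) = -3*r + 3*j (w(j, r) = 3*(j - r) = -3*r + 3*j)
M = -459
M - w(35, -47) = -459 - (-3*(-47) + 3*35) = -459 - (141 + 105) = -459 - 1*246 = -459 - 246 = -705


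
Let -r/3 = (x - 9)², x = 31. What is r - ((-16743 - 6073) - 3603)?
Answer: 24967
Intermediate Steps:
r = -1452 (r = -3*(31 - 9)² = -3*22² = -3*484 = -1452)
r - ((-16743 - 6073) - 3603) = -1452 - ((-16743 - 6073) - 3603) = -1452 - (-22816 - 3603) = -1452 - 1*(-26419) = -1452 + 26419 = 24967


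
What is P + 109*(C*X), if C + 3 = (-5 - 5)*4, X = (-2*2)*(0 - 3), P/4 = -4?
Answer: -56260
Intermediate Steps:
P = -16 (P = 4*(-4) = -16)
X = 12 (X = -4*(-3) = 12)
C = -43 (C = -3 + (-5 - 5)*4 = -3 - 10*4 = -3 - 40 = -43)
P + 109*(C*X) = -16 + 109*(-43*12) = -16 + 109*(-516) = -16 - 56244 = -56260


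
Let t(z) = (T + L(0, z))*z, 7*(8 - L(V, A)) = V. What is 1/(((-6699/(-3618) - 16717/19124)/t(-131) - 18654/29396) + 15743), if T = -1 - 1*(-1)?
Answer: 88814848064544/1398155710462343881 ≈ 6.3523e-5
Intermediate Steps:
L(V, A) = 8 - V/7
T = 0 (T = -1 + 1 = 0)
t(z) = 8*z (t(z) = (0 + (8 - ⅐*0))*z = (0 + (8 + 0))*z = (0 + 8)*z = 8*z)
1/(((-6699/(-3618) - 16717/19124)/t(-131) - 18654/29396) + 15743) = 1/(((-6699/(-3618) - 16717/19124)/((8*(-131))) - 18654/29396) + 15743) = 1/(((-6699*(-1/3618) - 16717*1/19124)/(-1048) - 18654*1/29396) + 15743) = 1/(((2233/1206 - 16717/19124)*(-1/1048) - 9327/14698) + 15743) = 1/(((11271595/11531772)*(-1/1048) - 9327/14698) + 15743) = 1/((-11271595/12085297056 - 9327/14698) + 15743) = 1/(-56442617772311/88814848064544 + 15743) = 1/(1398155710462343881/88814848064544) = 88814848064544/1398155710462343881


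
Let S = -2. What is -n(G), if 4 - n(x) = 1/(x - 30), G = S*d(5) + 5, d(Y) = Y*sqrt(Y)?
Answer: -21/5 + 2*sqrt(5)/25 ≈ -4.0211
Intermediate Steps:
d(Y) = Y**(3/2)
G = 5 - 10*sqrt(5) (G = -10*sqrt(5) + 5 = 5 - 10*sqrt(5) ≈ -17.361)
n(x) = 4 - 1/(-30 + x) (n(x) = 4 - 1/(x - 30) = 4 - 1/(-30 + x))
-n(G) = -(-121 + 4*(5 - 10*sqrt(5)))/(-30 + (5 - 10*sqrt(5))) = -(-121 + (20 - 40*sqrt(5)))/(-25 - 10*sqrt(5)) = -(-101 - 40*sqrt(5))/(-25 - 10*sqrt(5))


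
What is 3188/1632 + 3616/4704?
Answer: 54421/19992 ≈ 2.7221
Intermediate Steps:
3188/1632 + 3616/4704 = 3188*(1/1632) + 3616*(1/4704) = 797/408 + 113/147 = 54421/19992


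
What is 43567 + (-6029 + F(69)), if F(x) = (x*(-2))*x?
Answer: 28016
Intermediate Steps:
F(x) = -2*x² (F(x) = (-2*x)*x = -2*x²)
43567 + (-6029 + F(69)) = 43567 + (-6029 - 2*69²) = 43567 + (-6029 - 2*4761) = 43567 + (-6029 - 9522) = 43567 - 15551 = 28016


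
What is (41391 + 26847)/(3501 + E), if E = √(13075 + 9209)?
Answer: 26544582/1359413 - 45492*√619/1359413 ≈ 18.694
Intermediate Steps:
E = 6*√619 (E = √22284 = 6*√619 ≈ 149.28)
(41391 + 26847)/(3501 + E) = (41391 + 26847)/(3501 + 6*√619) = 68238/(3501 + 6*√619)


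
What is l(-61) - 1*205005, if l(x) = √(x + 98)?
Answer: -205005 + √37 ≈ -2.0500e+5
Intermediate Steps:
l(x) = √(98 + x)
l(-61) - 1*205005 = √(98 - 61) - 1*205005 = √37 - 205005 = -205005 + √37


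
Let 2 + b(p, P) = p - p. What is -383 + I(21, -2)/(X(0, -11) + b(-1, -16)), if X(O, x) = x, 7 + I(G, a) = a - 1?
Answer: -4969/13 ≈ -382.23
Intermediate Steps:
I(G, a) = -8 + a (I(G, a) = -7 + (a - 1) = -7 + (-1 + a) = -8 + a)
b(p, P) = -2 (b(p, P) = -2 + (p - p) = -2 + 0 = -2)
-383 + I(21, -2)/(X(0, -11) + b(-1, -16)) = -383 + (-8 - 2)/(-11 - 2) = -383 - 10/(-13) = -383 - 1/13*(-10) = -383 + 10/13 = -4969/13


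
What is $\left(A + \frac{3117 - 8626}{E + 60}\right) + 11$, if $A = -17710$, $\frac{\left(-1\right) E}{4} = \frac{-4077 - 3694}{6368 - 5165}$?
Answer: $- \frac{262042409}{14752} \approx -17763.0$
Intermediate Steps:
$E = \frac{31084}{1203}$ ($E = - 4 \frac{-4077 - 3694}{6368 - 5165} = - 4 \left(- \frac{7771}{1203}\right) = - 4 \left(\left(-7771\right) \frac{1}{1203}\right) = \left(-4\right) \left(- \frac{7771}{1203}\right) = \frac{31084}{1203} \approx 25.839$)
$\left(A + \frac{3117 - 8626}{E + 60}\right) + 11 = \left(-17710 + \frac{3117 - 8626}{\frac{31084}{1203} + 60}\right) + 11 = \left(-17710 - \frac{5509}{\frac{103264}{1203}}\right) + 11 = \left(-17710 - \frac{946761}{14752}\right) + 11 = - \frac{262204681}{14752} + 11 = - \frac{262042409}{14752}$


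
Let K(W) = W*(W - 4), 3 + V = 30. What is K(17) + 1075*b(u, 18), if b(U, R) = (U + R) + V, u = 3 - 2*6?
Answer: 38921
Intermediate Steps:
V = 27 (V = -3 + 30 = 27)
u = -9 (u = 3 - 12 = -9)
K(W) = W*(-4 + W)
b(U, R) = 27 + R + U (b(U, R) = (U + R) + 27 = (R + U) + 27 = 27 + R + U)
K(17) + 1075*b(u, 18) = 17*(-4 + 17) + 1075*(27 + 18 - 9) = 17*13 + 1075*36 = 221 + 38700 = 38921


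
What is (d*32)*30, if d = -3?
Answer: -2880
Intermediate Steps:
(d*32)*30 = -3*32*30 = -96*30 = -2880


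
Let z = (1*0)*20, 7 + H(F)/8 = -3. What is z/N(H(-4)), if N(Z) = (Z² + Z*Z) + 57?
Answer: 0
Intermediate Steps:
H(F) = -80 (H(F) = -56 + 8*(-3) = -56 - 24 = -80)
N(Z) = 57 + 2*Z² (N(Z) = (Z² + Z²) + 57 = 2*Z² + 57 = 57 + 2*Z²)
z = 0 (z = 0*20 = 0)
z/N(H(-4)) = 0/(57 + 2*(-80)²) = 0/(57 + 2*6400) = 0/(57 + 12800) = 0/12857 = 0*(1/12857) = 0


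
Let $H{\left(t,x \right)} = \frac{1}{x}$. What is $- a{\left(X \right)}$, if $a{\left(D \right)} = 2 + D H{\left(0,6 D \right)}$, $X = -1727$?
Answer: $- \frac{13}{6} \approx -2.1667$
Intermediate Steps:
$a{\left(D \right)} = \frac{13}{6}$ ($a{\left(D \right)} = 2 + \frac{D}{6 D} = 2 + D \frac{1}{6 D} = 2 + \frac{1}{6} = \frac{13}{6}$)
$- a{\left(X \right)} = \left(-1\right) \frac{13}{6} = - \frac{13}{6}$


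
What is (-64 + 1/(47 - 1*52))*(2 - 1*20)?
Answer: 5778/5 ≈ 1155.6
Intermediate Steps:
(-64 + 1/(47 - 1*52))*(2 - 1*20) = (-64 + 1/(47 - 52))*(2 - 20) = (-64 + 1/(-5))*(-18) = (-64 - 1/5)*(-18) = -321/5*(-18) = 5778/5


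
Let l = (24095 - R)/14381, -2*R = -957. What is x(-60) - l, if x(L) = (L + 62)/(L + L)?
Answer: -1431371/862860 ≈ -1.6589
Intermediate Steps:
R = 957/2 (R = -½*(-957) = 957/2 ≈ 478.50)
x(L) = (62 + L)/(2*L) (x(L) = (62 + L)/((2*L)) = (62 + L)*(1/(2*L)) = (62 + L)/(2*L))
l = 47233/28762 (l = (24095 - 1*957/2)/14381 = (24095 - 957/2)*(1/14381) = (47233/2)*(1/14381) = 47233/28762 ≈ 1.6422)
x(-60) - l = (½)*(62 - 60)/(-60) - 1*47233/28762 = (½)*(-1/60)*2 - 47233/28762 = -1/60 - 47233/28762 = -1431371/862860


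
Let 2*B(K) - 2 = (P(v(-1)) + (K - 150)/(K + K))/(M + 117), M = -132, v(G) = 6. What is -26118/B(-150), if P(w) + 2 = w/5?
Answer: -3917700/149 ≈ -26293.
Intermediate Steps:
P(w) = -2 + w/5
B(K) = 77/75 - (-150 + K)/(60*K) (B(K) = 1 + (((-2 + (⅕)*6) + (K - 150)/(K + K))/(-132 + 117))/2 = 1 + (((-2 + 6/5) + (-150 + K)/((2*K)))/(-15))/2 = 1 + ((-⅘ + (-150 + K)*(1/(2*K)))*(-1/15))/2 = 1 + ((-⅘ + (-150 + K)/(2*K))*(-1/15))/2 = 1 + (4/75 - (-150 + K)/(30*K))/2 = 1 + (2/75 - (-150 + K)/(60*K)) = 77/75 - (-150 + K)/(60*K))
-26118/B(-150) = -26118*(-15000/(250 + 101*(-150))) = -26118*(-15000/(250 - 15150)) = -26118/((1/100)*(-1/150)*(-14900)) = -26118/149/150 = -26118*150/149 = -3917700/149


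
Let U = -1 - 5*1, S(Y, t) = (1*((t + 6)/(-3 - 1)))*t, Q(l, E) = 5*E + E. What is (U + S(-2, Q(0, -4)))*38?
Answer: -4332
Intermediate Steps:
Q(l, E) = 6*E
S(Y, t) = t*(-3/2 - t/4) (S(Y, t) = (1*((6 + t)/(-4)))*t = (1*((6 + t)*(-¼)))*t = (1*(-3/2 - t/4))*t = (-3/2 - t/4)*t = t*(-3/2 - t/4))
U = -6 (U = -1 - 5 = -6)
(U + S(-2, Q(0, -4)))*38 = (-6 - 6*(-4)*(6 + 6*(-4))/4)*38 = (-6 - ¼*(-24)*(6 - 24))*38 = (-6 - ¼*(-24)*(-18))*38 = (-6 - 108)*38 = -114*38 = -4332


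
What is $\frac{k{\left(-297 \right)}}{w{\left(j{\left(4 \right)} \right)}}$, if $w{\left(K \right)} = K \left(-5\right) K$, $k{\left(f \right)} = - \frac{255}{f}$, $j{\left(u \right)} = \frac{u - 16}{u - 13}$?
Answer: $- \frac{17}{176} \approx -0.096591$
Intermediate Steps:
$j{\left(u \right)} = \frac{-16 + u}{-13 + u}$
$w{\left(K \right)} = - 5 K^{2}$ ($w{\left(K \right)} = - 5 K K = - 5 K^{2}$)
$\frac{k{\left(-297 \right)}}{w{\left(j{\left(4 \right)} \right)}} = \frac{\left(-255\right) \frac{1}{-297}}{\left(-5\right) \left(\frac{-16 + 4}{-13 + 4}\right)^{2}} = \frac{\left(-255\right) \left(- \frac{1}{297}\right)}{\left(-5\right) \left(\frac{1}{-9} \left(-12\right)\right)^{2}} = \frac{85}{99 \left(- 5 \left(\left(- \frac{1}{9}\right) \left(-12\right)\right)^{2}\right)} = \frac{85}{99 \left(- 5 \left(\frac{4}{3}\right)^{2}\right)} = \frac{85}{99 \left(\left(-5\right) \frac{16}{9}\right)} = \frac{85}{99 \left(- \frac{80}{9}\right)} = \frac{85}{99} \left(- \frac{9}{80}\right) = - \frac{17}{176}$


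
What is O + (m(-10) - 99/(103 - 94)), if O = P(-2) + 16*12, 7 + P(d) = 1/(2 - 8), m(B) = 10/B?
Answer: 1037/6 ≈ 172.83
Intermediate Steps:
P(d) = -43/6 (P(d) = -7 + 1/(2 - 8) = -7 + 1/(-6) = -7 - ⅙ = -43/6)
O = 1109/6 (O = -43/6 + 16*12 = -43/6 + 192 = 1109/6 ≈ 184.83)
O + (m(-10) - 99/(103 - 94)) = 1109/6 + (10/(-10) - 99/(103 - 94)) = 1109/6 + (10*(-⅒) - 99/9) = 1109/6 + (-1 - 99*⅑) = 1109/6 + (-1 - 11) = 1109/6 - 12 = 1037/6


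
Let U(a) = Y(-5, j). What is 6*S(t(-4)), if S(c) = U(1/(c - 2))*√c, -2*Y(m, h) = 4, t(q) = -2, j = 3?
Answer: -12*I*√2 ≈ -16.971*I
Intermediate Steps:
Y(m, h) = -2 (Y(m, h) = -½*4 = -2)
U(a) = -2
S(c) = -2*√c
6*S(t(-4)) = 6*(-2*I*√2) = -12*I*√2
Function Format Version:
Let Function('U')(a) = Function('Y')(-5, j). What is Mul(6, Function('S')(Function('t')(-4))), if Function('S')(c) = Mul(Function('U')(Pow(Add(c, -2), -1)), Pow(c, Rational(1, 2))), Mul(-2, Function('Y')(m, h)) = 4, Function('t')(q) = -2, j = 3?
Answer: Mul(-12, I, Pow(2, Rational(1, 2))) ≈ Mul(-16.971, I)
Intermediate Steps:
Function('Y')(m, h) = -2 (Function('Y')(m, h) = Mul(Rational(-1, 2), 4) = -2)
Function('U')(a) = -2
Function('S')(c) = Mul(-2, Pow(c, Rational(1, 2)))
Mul(6, Function('S')(Function('t')(-4))) = Mul(6, Mul(-2, Pow(-2, Rational(1, 2)))) = Mul(6, Mul(-2, Mul(I, Pow(2, Rational(1, 2))))) = Mul(6, Mul(-2, I, Pow(2, Rational(1, 2)))) = Mul(-12, I, Pow(2, Rational(1, 2)))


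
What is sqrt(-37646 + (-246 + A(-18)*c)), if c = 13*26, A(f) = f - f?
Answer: 2*I*sqrt(9473) ≈ 194.66*I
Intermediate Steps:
A(f) = 0
c = 338
sqrt(-37646 + (-246 + A(-18)*c)) = sqrt(-37646 + (-246 + 0*338)) = sqrt(-37646 + (-246 + 0)) = sqrt(-37646 - 246) = sqrt(-37892) = 2*I*sqrt(9473)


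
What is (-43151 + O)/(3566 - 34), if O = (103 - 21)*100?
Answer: -34951/3532 ≈ -9.8955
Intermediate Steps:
O = 8200 (O = 82*100 = 8200)
(-43151 + O)/(3566 - 34) = (-43151 + 8200)/(3566 - 34) = -34951/3532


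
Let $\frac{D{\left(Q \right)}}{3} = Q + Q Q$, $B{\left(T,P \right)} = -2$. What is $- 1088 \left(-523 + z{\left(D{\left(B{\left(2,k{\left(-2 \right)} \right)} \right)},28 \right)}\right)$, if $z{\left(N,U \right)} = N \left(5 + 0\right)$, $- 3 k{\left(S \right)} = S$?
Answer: $536384$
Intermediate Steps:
$k{\left(S \right)} = - \frac{S}{3}$
$D{\left(Q \right)} = 3 Q + 3 Q^{2}$ ($D{\left(Q \right)} = 3 \left(Q + Q Q\right) = 3 \left(Q + Q^{2}\right) = 3 Q + 3 Q^{2}$)
$z{\left(N,U \right)} = 5 N$ ($z{\left(N,U \right)} = N 5 = 5 N$)
$- 1088 \left(-523 + z{\left(D{\left(B{\left(2,k{\left(-2 \right)} \right)} \right)},28 \right)}\right) = - 1088 \left(-523 + 5 \cdot 3 \left(-2\right) \left(1 - 2\right)\right) = - 1088 \left(-523 + 5 \cdot 3 \left(-2\right) \left(-1\right)\right) = - 1088 \left(-523 + 5 \cdot 6\right) = - 1088 \left(-523 + 30\right) = \left(-1088\right) \left(-493\right) = 536384$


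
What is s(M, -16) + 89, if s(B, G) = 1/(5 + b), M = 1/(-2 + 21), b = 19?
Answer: 2137/24 ≈ 89.042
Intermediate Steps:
M = 1/19 ≈ 0.052632
s(B, G) = 1/24 (s(B, G) = 1/(5 + 19) = 1/24)
s(M, -16) + 89 = 1/24 + 89 = 2137/24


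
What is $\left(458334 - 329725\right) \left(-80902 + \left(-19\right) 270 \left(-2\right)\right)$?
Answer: $-9085196978$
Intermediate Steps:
$\left(458334 - 329725\right) \left(-80902 + \left(-19\right) 270 \left(-2\right)\right) = 128609 \left(-80902 - -10260\right) = 128609 \left(-80902 + 10260\right) = 128609 \left(-70642\right) = -9085196978$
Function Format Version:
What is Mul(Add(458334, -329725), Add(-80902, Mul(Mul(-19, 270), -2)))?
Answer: -9085196978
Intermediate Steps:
Mul(Add(458334, -329725), Add(-80902, Mul(Mul(-19, 270), -2))) = Mul(128609, Add(-80902, Mul(-5130, -2))) = Mul(128609, Add(-80902, 10260)) = Mul(128609, -70642) = -9085196978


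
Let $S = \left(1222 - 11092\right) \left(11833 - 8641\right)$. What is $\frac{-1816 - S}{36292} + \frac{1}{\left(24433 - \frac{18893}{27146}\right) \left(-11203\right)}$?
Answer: $\frac{8359909470222022456}{9630691591901025} \approx 868.05$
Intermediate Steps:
$S = -31505040$ ($S = \left(-9870\right) 3192 = -31505040$)
$\frac{-1816 - S}{36292} + \frac{1}{\left(24433 - \frac{18893}{27146}\right) \left(-11203\right)} = \frac{-1816 - -31505040}{36292} + \frac{1}{\left(24433 - \frac{18893}{27146}\right) \left(-11203\right)} = \left(-1816 + 31505040\right) \frac{1}{36292} + \frac{1}{24433 - \frac{2699}{3878}} \left(- \frac{1}{11203}\right) = 31503224 \cdot \frac{1}{36292} + \frac{1}{24433 - \frac{2699}{3878}} \left(- \frac{1}{11203}\right) = \frac{7875806}{9073} + \frac{1}{\frac{94748475}{3878}} \left(- \frac{1}{11203}\right) = \frac{7875806}{9073} + \frac{3878}{94748475} \left(- \frac{1}{11203}\right) = \frac{7875806}{9073} - \frac{3878}{1061467165425} = \frac{8359909470222022456}{9630691591901025}$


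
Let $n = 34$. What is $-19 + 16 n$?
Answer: $525$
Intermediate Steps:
$-19 + 16 n = -19 + 16 \cdot 34 = -19 + 544 = 525$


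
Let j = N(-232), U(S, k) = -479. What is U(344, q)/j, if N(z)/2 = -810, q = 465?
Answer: 479/1620 ≈ 0.29568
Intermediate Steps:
N(z) = -1620 (N(z) = 2*(-810) = -1620)
j = -1620
U(344, q)/j = -479/(-1620) = -479*(-1/1620) = 479/1620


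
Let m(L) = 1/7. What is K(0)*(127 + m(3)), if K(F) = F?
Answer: 0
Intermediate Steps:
m(L) = ⅐
K(0)*(127 + m(3)) = 0*(127 + ⅐) = 0*(890/7) = 0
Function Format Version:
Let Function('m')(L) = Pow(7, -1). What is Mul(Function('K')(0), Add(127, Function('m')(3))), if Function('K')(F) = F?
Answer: 0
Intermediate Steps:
Function('m')(L) = Rational(1, 7)
Mul(Function('K')(0), Add(127, Function('m')(3))) = Mul(0, Add(127, Rational(1, 7))) = Mul(0, Rational(890, 7)) = 0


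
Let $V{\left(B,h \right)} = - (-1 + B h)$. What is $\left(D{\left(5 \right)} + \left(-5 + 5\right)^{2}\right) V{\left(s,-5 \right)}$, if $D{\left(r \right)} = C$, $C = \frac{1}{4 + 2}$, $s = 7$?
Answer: $6$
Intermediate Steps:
$C = \frac{1}{6} \approx 0.16667$
$V{\left(B,h \right)} = 1 - B h$
$D{\left(r \right)} = \frac{1}{6}$
$\left(D{\left(5 \right)} + \left(-5 + 5\right)^{2}\right) V{\left(s,-5 \right)} = \left(\frac{1}{6} + \left(-5 + 5\right)^{2}\right) \left(1 - 7 \left(-5\right)\right) = \left(\frac{1}{6} + 0^{2}\right) \left(1 + 35\right) = \left(\frac{1}{6} + 0\right) 36 = \frac{1}{6} \cdot 36 = 6$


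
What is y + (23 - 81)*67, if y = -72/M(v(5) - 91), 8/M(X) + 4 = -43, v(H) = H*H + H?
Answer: -3463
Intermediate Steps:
v(H) = H + H² (v(H) = H² + H = H + H²)
M(X) = -8/47 (M(X) = 8/(-4 - 43) = 8/(-47) = 8*(-1/47) = -8/47)
y = 423 (y = -72/(-8/47) = -72*(-47/8) = 423)
y + (23 - 81)*67 = 423 + (23 - 81)*67 = 423 - 58*67 = 423 - 3886 = -3463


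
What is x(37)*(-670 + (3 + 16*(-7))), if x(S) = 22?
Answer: -17138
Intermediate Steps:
x(37)*(-670 + (3 + 16*(-7))) = 22*(-670 + (3 + 16*(-7))) = 22*(-670 + (3 - 112)) = 22*(-670 - 109) = 22*(-779) = -17138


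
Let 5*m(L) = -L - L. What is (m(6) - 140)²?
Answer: 506944/25 ≈ 20278.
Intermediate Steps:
m(L) = -2*L/5 (m(L) = (-L - L)/5 = (-2*L)/5 = -2*L/5)
(m(6) - 140)² = (-⅖*6 - 140)² = (-12/5 - 140)² = (-712/5)² = 506944/25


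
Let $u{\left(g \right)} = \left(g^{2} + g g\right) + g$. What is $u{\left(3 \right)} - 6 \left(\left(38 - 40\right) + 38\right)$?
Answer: $-195$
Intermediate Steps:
$u{\left(g \right)} = g + 2 g^{2}$ ($u{\left(g \right)} = \left(g^{2} + g^{2}\right) + g = 2 g^{2} + g = g + 2 g^{2}$)
$u{\left(3 \right)} - 6 \left(\left(38 - 40\right) + 38\right) = 3 \left(1 + 2 \cdot 3\right) - 6 \left(\left(38 - 40\right) + 38\right) = 3 \left(1 + 6\right) - 6 \left(-2 + 38\right) = 3 \cdot 7 - 216 = 21 - 216 = -195$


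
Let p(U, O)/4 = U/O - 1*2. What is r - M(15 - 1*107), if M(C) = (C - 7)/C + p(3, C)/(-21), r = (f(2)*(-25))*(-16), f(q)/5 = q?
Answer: 7725173/1932 ≈ 3998.5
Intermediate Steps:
p(U, O) = -8 + 4*U/O (p(U, O) = 4*(U/O - 1*2) = 4*(U/O - 2) = 4*(-2 + U/O) = -8 + 4*U/O)
f(q) = 5*q
r = 4000 (r = ((5*2)*(-25))*(-16) = (10*(-25))*(-16) = -250*(-16) = 4000)
M(C) = 8/21 - 4/(7*C) + (-7 + C)/C (M(C) = (C - 7)/C + (-8 + 4*3/C)/(-21) = (-7 + C)/C + (-8 + 12/C)*(-1/21) = (-7 + C)/C + (8/21 - 4/(7*C)) = 8/21 - 4/(7*C) + (-7 + C)/C)
r - M(15 - 1*107) = 4000 - (-159 + 29*(15 - 1*107))/(21*(15 - 1*107)) = 4000 - (-159 + 29*(15 - 107))/(21*(15 - 107)) = 4000 - (-159 + 29*(-92))/(21*(-92)) = 4000 - (-1)*(-159 - 2668)/(21*92) = 4000 - (-1)*(-2827)/(21*92) = 4000 - 1*2827/1932 = 4000 - 2827/1932 = 7725173/1932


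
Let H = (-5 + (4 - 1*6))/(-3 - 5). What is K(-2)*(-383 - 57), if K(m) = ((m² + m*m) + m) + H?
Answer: -3025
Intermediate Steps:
H = 7/8 (H = (-5 + (4 - 6))/(-8) = (-5 - 2)*(-⅛) = -7*(-⅛) = 7/8 ≈ 0.87500)
K(m) = 7/8 + m + 2*m² (K(m) = ((m² + m*m) + m) + 7/8 = ((m² + m²) + m) + 7/8 = (2*m² + m) + 7/8 = (m + 2*m²) + 7/8 = 7/8 + m + 2*m²)
K(-2)*(-383 - 57) = (7/8 - 2 + 2*(-2)²)*(-383 - 57) = (7/8 - 2 + 2*4)*(-440) = (7/8 - 2 + 8)*(-440) = (55/8)*(-440) = -3025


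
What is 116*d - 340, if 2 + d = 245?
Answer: 27848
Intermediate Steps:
d = 243 (d = -2 + 245 = 243)
116*d - 340 = 116*243 - 340 = 28188 - 340 = 27848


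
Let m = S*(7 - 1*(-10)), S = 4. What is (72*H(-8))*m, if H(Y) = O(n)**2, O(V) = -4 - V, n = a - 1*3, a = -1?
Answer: 0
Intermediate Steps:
m = 68 (m = 4*(7 - 1*(-10)) = 4*(7 + 10) = 4*17 = 68)
n = -4 (n = -1 - 1*3 = -1 - 3 = -4)
H(Y) = 0 (H(Y) = (-4 - 1*(-4))**2 = (-4 + 4)**2 = 0**2 = 0)
(72*H(-8))*m = (72*0)*68 = 0*68 = 0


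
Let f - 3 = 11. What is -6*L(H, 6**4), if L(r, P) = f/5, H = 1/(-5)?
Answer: -84/5 ≈ -16.800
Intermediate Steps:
f = 14 (f = 3 + 11 = 14)
H = -1/5 ≈ -0.20000
L(r, P) = 14/5
-6*L(H, 6**4) = -6*14/5 = -84/5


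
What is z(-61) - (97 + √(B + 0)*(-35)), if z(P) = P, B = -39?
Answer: -158 + 35*I*√39 ≈ -158.0 + 218.57*I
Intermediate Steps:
z(-61) - (97 + √(B + 0)*(-35)) = -61 - (97 + √(-39 + 0)*(-35)) = -61 - (97 + √(-39)*(-35)) = -61 - (97 + (I*√39)*(-35)) = -61 - (97 - 35*I*√39) = -61 + (-97 + 35*I*√39) = -158 + 35*I*√39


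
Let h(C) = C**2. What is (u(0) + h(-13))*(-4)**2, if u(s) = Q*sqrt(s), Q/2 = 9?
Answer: 2704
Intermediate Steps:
Q = 18 (Q = 2*9 = 18)
u(s) = 18*sqrt(s)
(u(0) + h(-13))*(-4)**2 = (18*sqrt(0) + (-13)**2)*(-4)**2 = (18*0 + 169)*16 = (0 + 169)*16 = 169*16 = 2704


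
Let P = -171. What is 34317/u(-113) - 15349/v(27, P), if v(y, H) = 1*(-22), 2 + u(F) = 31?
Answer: 1200095/638 ≈ 1881.0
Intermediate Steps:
u(F) = 29 (u(F) = -2 + 31 = 29)
v(y, H) = -22
34317/u(-113) - 15349/v(27, P) = 34317/29 - 15349/(-22) = 34317*(1/29) - 15349*(-1/22) = 34317/29 + 15349/22 = 1200095/638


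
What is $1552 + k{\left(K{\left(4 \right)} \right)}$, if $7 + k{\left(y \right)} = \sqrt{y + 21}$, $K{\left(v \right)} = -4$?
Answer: $1545 + \sqrt{17} \approx 1549.1$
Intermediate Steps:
$k{\left(y \right)} = -7 + \sqrt{21 + y}$ ($k{\left(y \right)} = -7 + \sqrt{y + 21} = -7 + \sqrt{21 + y}$)
$1552 + k{\left(K{\left(4 \right)} \right)} = 1552 - \left(7 - \sqrt{21 - 4}\right) = 1552 - \left(7 - \sqrt{17}\right) = 1545 + \sqrt{17}$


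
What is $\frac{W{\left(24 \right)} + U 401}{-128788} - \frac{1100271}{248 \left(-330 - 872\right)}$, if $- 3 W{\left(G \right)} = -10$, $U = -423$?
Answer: $\frac{144198484277}{28793390736} \approx 5.008$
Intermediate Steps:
$W{\left(G \right)} = \frac{10}{3}$ ($W{\left(G \right)} = \left(- \frac{1}{3}\right) \left(-10\right) = \frac{10}{3}$)
$\frac{W{\left(24 \right)} + U 401}{-128788} - \frac{1100271}{248 \left(-330 - 872\right)} = \frac{\frac{10}{3} - 169623}{-128788} - \frac{1100271}{248 \left(-330 - 872\right)} = \left(\frac{10}{3} - 169623\right) \left(- \frac{1}{128788}\right) - \frac{1100271}{248 \left(-1202\right)} = \left(- \frac{508859}{3}\right) \left(- \frac{1}{128788}\right) - \frac{1100271}{-298096} = \frac{508859}{386364} - - \frac{1100271}{298096} = \frac{508859}{386364} + \frac{1100271}{298096} = \frac{144198484277}{28793390736}$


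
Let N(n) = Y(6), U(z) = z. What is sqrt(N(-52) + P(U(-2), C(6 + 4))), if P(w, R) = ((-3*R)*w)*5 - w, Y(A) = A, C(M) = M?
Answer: 2*sqrt(77) ≈ 17.550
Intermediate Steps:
N(n) = 6
P(w, R) = -w - 15*R*w (P(w, R) = -3*R*w*5 - w = -15*R*w - w = -w - 15*R*w)
sqrt(N(-52) + P(U(-2), C(6 + 4))) = sqrt(6 - 1*(-2)*(1 + 15*(6 + 4))) = sqrt(6 - 1*(-2)*(1 + 15*10)) = sqrt(6 - 1*(-2)*(1 + 150)) = sqrt(6 - 1*(-2)*151) = sqrt(6 + 302) = sqrt(308) = 2*sqrt(77)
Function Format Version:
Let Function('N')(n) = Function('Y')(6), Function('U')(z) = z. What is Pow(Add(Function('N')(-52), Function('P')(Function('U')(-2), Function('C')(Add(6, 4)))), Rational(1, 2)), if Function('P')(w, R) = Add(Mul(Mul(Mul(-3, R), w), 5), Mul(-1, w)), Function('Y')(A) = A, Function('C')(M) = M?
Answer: Mul(2, Pow(77, Rational(1, 2))) ≈ 17.550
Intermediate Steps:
Function('N')(n) = 6
Function('P')(w, R) = Add(Mul(-1, w), Mul(-15, R, w)) (Function('P')(w, R) = Add(Mul(Mul(-3, R, w), 5), Mul(-1, w)) = Add(Mul(-15, R, w), Mul(-1, w)) = Add(Mul(-1, w), Mul(-15, R, w)))
Pow(Add(Function('N')(-52), Function('P')(Function('U')(-2), Function('C')(Add(6, 4)))), Rational(1, 2)) = Pow(Add(6, Mul(-1, -2, Add(1, Mul(15, Add(6, 4))))), Rational(1, 2)) = Pow(Add(6, Mul(-1, -2, Add(1, Mul(15, 10)))), Rational(1, 2)) = Pow(Add(6, Mul(-1, -2, Add(1, 150))), Rational(1, 2)) = Pow(Add(6, Mul(-1, -2, 151)), Rational(1, 2)) = Pow(Add(6, 302), Rational(1, 2)) = Pow(308, Rational(1, 2)) = Mul(2, Pow(77, Rational(1, 2)))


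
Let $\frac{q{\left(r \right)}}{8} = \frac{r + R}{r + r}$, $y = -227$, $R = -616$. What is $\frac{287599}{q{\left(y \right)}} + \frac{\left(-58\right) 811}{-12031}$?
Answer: $\frac{785602122299}{40568532} \approx 19365.0$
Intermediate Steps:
$q{\left(r \right)} = \frac{4 \left(-616 + r\right)}{r}$ ($q{\left(r \right)} = 8 \frac{r - 616}{r + r} = 8 \frac{-616 + r}{2 r} = \frac{4 \left(-616 + r\right)}{r}$)
$\frac{287599}{q{\left(y \right)}} + \frac{\left(-58\right) 811}{-12031} = \frac{287599}{4 - \frac{2464}{-227}} + \frac{\left(-58\right) 811}{-12031} = \frac{287599}{4 - - \frac{2464}{227}} - - \frac{47038}{12031} = \frac{287599}{4 + \frac{2464}{227}} + \frac{47038}{12031} = \frac{287599}{\frac{3372}{227}} + \frac{47038}{12031} = 287599 \cdot \frac{227}{3372} + \frac{47038}{12031} = \frac{65284973}{3372} + \frac{47038}{12031} = \frac{785602122299}{40568532}$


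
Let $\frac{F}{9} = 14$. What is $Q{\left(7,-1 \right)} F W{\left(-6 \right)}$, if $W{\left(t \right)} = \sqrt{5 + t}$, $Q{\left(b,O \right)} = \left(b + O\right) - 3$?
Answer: $378 i \approx 378.0 i$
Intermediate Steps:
$F = 126$ ($F = 9 \cdot 14 = 126$)
$Q{\left(b,O \right)} = -3 + O + b$ ($Q{\left(b,O \right)} = \left(O + b\right) - 3 = -3 + O + b$)
$Q{\left(7,-1 \right)} F W{\left(-6 \right)} = \left(-3 - 1 + 7\right) 126 \sqrt{5 - 6} = 3 \cdot 126 \sqrt{-1} = 378 i$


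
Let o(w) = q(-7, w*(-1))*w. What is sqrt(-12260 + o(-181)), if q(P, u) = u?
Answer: I*sqrt(45021) ≈ 212.18*I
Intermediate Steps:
o(w) = -w**2 (o(w) = (w*(-1))*w = (-w)*w = -w**2)
sqrt(-12260 + o(-181)) = sqrt(-12260 - 1*(-181)**2) = sqrt(-12260 - 1*32761) = sqrt(-12260 - 32761) = sqrt(-45021) = I*sqrt(45021)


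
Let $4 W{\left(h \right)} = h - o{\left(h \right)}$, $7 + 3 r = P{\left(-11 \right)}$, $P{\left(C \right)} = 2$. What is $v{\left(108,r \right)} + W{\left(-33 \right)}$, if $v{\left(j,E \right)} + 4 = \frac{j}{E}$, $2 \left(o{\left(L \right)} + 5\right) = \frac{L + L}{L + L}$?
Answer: $- \frac{3037}{40} \approx -75.925$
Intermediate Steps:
$o{\left(L \right)} = - \frac{9}{2}$ ($o{\left(L \right)} = -5 + \frac{\left(L + L\right) \frac{1}{L + L}}{2} = -5 + \frac{2 L \frac{1}{2 L}}{2} = -5 + \frac{1}{2} \cdot 1 = -5 + \frac{1}{2} = - \frac{9}{2}$)
$r = - \frac{5}{3}$ ($r = - \frac{7}{3} + \frac{1}{3} \cdot 2 = - \frac{7}{3} + \frac{2}{3} = - \frac{5}{3} \approx -1.6667$)
$W{\left(h \right)} = \frac{9}{8} + \frac{h}{4}$ ($W{\left(h \right)} = \frac{h - - \frac{9}{2}}{4} = \frac{h + \frac{9}{2}}{4} = \frac{\frac{9}{2} + h}{4} = \frac{9}{8} + \frac{h}{4}$)
$v{\left(j,E \right)} = -4 + \frac{j}{E}$
$v{\left(108,r \right)} + W{\left(-33 \right)} = \left(-4 + \frac{108}{- \frac{5}{3}}\right) + \left(\frac{9}{8} + \frac{1}{4} \left(-33\right)\right) = \left(-4 + 108 \left(- \frac{3}{5}\right)\right) + \left(\frac{9}{8} - \frac{33}{4}\right) = \left(-4 - \frac{324}{5}\right) - \frac{57}{8} = - \frac{344}{5} - \frac{57}{8} = - \frac{3037}{40}$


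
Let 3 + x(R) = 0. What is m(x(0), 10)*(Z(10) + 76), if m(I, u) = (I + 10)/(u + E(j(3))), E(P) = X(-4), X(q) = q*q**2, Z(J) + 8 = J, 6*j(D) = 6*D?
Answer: -91/9 ≈ -10.111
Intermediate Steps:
j(D) = D (j(D) = (6*D)/6 = D)
Z(J) = -8 + J
X(q) = q**3
E(P) = -64 (E(P) = (-4)**3 = -64)
x(R) = -3 (x(R) = -3 + 0 = -3)
m(I, u) = (10 + I)/(-64 + u) (m(I, u) = (I + 10)/(u - 64) = (10 + I)/(-64 + u))
m(x(0), 10)*(Z(10) + 76) = ((10 - 3)/(-64 + 10))*((-8 + 10) + 76) = (7/(-54))*(2 + 76) = -1/54*7*78 = -7/54*78 = -91/9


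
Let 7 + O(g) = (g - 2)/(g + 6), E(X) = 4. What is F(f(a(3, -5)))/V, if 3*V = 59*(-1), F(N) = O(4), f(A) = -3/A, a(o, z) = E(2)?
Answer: 102/295 ≈ 0.34576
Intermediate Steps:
a(o, z) = 4
O(g) = -7 + (-2 + g)/(6 + g) (O(g) = -7 + (g - 2)/(g + 6) = -7 + (-2 + g)/(6 + g))
F(N) = -34/5 (F(N) = 2*(-22 - 3*4)/(6 + 4) = 2*(-22 - 12)/10 = 2*(1/10)*(-34) = -34/5)
V = -59/3 (V = (59*(-1))/3 = (1/3)*(-59) = -59/3 ≈ -19.667)
F(f(a(3, -5)))/V = -34/(5*(-59/3)) = -34/5*(-3/59) = 102/295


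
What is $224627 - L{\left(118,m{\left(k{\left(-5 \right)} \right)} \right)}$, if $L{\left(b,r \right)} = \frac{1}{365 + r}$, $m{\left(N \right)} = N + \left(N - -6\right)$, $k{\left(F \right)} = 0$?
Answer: $\frac{83336616}{371} \approx 2.2463 \cdot 10^{5}$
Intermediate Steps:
$m{\left(N \right)} = 6 + 2 N$ ($m{\left(N \right)} = N + \left(N + 6\right) = N + \left(6 + N\right) = 6 + 2 N$)
$224627 - L{\left(118,m{\left(k{\left(-5 \right)} \right)} \right)} = 224627 - \frac{1}{365 + \left(6 + 2 \cdot 0\right)} = 224627 - \frac{1}{365 + \left(6 + 0\right)} = 224627 - \frac{1}{365 + 6} = 224627 - \frac{1}{371} = \frac{83336616}{371}$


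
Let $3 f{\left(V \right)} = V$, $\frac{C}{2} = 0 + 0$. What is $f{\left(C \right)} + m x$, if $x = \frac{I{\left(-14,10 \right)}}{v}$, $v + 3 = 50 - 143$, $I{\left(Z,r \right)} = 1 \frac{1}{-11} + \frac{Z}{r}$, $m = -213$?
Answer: $- \frac{2911}{880} \approx -3.308$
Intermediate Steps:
$I{\left(Z,r \right)} = - \frac{1}{11} + \frac{Z}{r}$ ($I{\left(Z,r \right)} = 1 \left(- \frac{1}{11}\right) + \frac{Z}{r} = - \frac{1}{11} + \frac{Z}{r}$)
$v = -96$ ($v = -3 + \left(50 - 143\right) = -3 - 93 = -96$)
$C = 0$ ($C = 2 \left(0 + 0\right) = 2 \cdot 0 = 0$)
$x = \frac{41}{2640}$ ($x = \frac{\frac{1}{10} \left(-14 - \frac{10}{11}\right)}{-96} = \frac{-14 - \frac{10}{11}}{10} \left(- \frac{1}{96}\right) = \frac{1}{10} \left(- \frac{164}{11}\right) \left(- \frac{1}{96}\right) = \left(- \frac{82}{55}\right) \left(- \frac{1}{96}\right) = \frac{41}{2640} \approx 0.01553$)
$f{\left(V \right)} = \frac{V}{3}$
$f{\left(C \right)} + m x = \frac{1}{3} \cdot 0 - \frac{2911}{880} = 0 - \frac{2911}{880} = - \frac{2911}{880}$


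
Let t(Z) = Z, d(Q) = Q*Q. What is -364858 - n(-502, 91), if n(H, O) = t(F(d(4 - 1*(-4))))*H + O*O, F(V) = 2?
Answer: -372135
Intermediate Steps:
d(Q) = Q²
n(H, O) = O² + 2*H (n(H, O) = 2*H + O*O = 2*H + O² = O² + 2*H)
-364858 - n(-502, 91) = -364858 - (91² + 2*(-502)) = -364858 - (8281 - 1004) = -364858 - 1*7277 = -364858 - 7277 = -372135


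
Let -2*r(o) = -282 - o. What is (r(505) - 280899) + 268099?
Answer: -24813/2 ≈ -12407.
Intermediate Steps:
r(o) = 141 + o/2 (r(o) = -(-282 - o)/2 = 141 + o/2)
(r(505) - 280899) + 268099 = ((141 + (½)*505) - 280899) + 268099 = ((141 + 505/2) - 280899) + 268099 = (787/2 - 280899) + 268099 = -561011/2 + 268099 = -24813/2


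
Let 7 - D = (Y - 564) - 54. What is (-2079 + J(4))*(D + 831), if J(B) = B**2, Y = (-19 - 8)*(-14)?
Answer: -2223914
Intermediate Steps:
Y = 378 (Y = -27*(-14) = 378)
D = 247 (D = 7 - ((378 - 564) - 54) = 7 - (-186 - 54) = 7 - 1*(-240) = 7 + 240 = 247)
(-2079 + J(4))*(D + 831) = (-2079 + 4**2)*(247 + 831) = (-2079 + 16)*1078 = -2063*1078 = -2223914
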